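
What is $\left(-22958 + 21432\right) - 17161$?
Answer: $-18687$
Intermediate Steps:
$\left(-22958 + 21432\right) - 17161 = -1526 - 17161 = -18687$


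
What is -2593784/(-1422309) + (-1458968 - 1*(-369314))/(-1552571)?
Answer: 5576858509750/2208235706439 ≈ 2.5255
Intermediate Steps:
-2593784/(-1422309) + (-1458968 - 1*(-369314))/(-1552571) = -2593784*(-1/1422309) + (-1458968 + 369314)*(-1/1552571) = 2593784/1422309 - 1089654*(-1/1552571) = 2593784/1422309 + 1089654/1552571 = 5576858509750/2208235706439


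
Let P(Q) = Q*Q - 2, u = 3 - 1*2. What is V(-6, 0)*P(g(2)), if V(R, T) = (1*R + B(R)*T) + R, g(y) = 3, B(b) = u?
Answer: -84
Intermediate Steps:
u = 1 (u = 3 - 2 = 1)
B(b) = 1
P(Q) = -2 + Q² (P(Q) = Q² - 2 = -2 + Q²)
V(R, T) = T + 2*R (V(R, T) = (1*R + 1*T) + R = (R + T) + R = T + 2*R)
V(-6, 0)*P(g(2)) = (0 + 2*(-6))*(-2 + 3²) = (0 - 12)*(-2 + 9) = -12*7 = -84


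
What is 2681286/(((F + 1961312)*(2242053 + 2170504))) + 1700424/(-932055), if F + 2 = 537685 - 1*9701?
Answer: -3112952101881405777/1706305579982669615 ≈ -1.8244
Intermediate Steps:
F = 527982 (F = -2 + (537685 - 1*9701) = -2 + (537685 - 9701) = -2 + 527984 = 527982)
2681286/(((F + 1961312)*(2242053 + 2170504))) + 1700424/(-932055) = 2681286/(((527982 + 1961312)*(2242053 + 2170504))) + 1700424/(-932055) = 2681286/((2489294*4412557)) + 1700424*(-1/932055) = 2681286/10984151664758 - 566808/310685 = 2681286*(1/10984151664758) - 566808/310685 = 1340643/5492075832379 - 566808/310685 = -3112952101881405777/1706305579982669615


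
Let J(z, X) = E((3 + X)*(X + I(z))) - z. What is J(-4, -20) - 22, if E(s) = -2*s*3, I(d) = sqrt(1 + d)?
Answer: -2058 + 102*I*sqrt(3) ≈ -2058.0 + 176.67*I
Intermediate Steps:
E(s) = -6*s
J(z, X) = -z - 6*(3 + X)*(X + sqrt(1 + z)) (J(z, X) = -6*(3 + X)*(X + sqrt(1 + z)) - z = -z - 6*(3 + X)*(X + sqrt(1 + z)))
J(-4, -20) - 22 = (-1*(-4) - 18*(-20) - 18*sqrt(1 - 4) - 6*(-20)**2 - 6*(-20)*sqrt(1 - 4)) - 22 = (4 + 360 - 18*I*sqrt(3) - 6*400 - 6*(-20)*sqrt(-3)) - 22 = (4 + 360 - 18*I*sqrt(3) - 2400 - 6*(-20)*I*sqrt(3)) - 22 = (4 + 360 - 18*I*sqrt(3) - 2400 + 120*I*sqrt(3)) - 22 = (-2036 + 102*I*sqrt(3)) - 22 = -2058 + 102*I*sqrt(3)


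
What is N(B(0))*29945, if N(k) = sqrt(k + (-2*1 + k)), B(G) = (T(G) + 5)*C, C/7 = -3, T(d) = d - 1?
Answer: 29945*I*sqrt(170) ≈ 3.9044e+5*I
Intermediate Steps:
T(d) = -1 + d
C = -21 (C = 7*(-3) = -21)
B(G) = -84 - 21*G (B(G) = ((-1 + G) + 5)*(-21) = (4 + G)*(-21) = -84 - 21*G)
N(k) = sqrt(-2 + 2*k) (N(k) = sqrt(k + (-2 + k)) = sqrt(-2 + 2*k))
N(B(0))*29945 = sqrt(-2 + 2*(-84 - 21*0))*29945 = sqrt(-2 + 2*(-84 + 0))*29945 = sqrt(-2 + 2*(-84))*29945 = sqrt(-2 - 168)*29945 = sqrt(-170)*29945 = (I*sqrt(170))*29945 = 29945*I*sqrt(170)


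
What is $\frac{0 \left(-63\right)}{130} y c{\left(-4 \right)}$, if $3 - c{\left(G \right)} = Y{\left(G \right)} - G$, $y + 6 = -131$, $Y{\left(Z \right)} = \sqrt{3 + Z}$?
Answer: $0$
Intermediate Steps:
$y = -137$ ($y = -6 - 131 = -137$)
$c{\left(G \right)} = 3 + G - \sqrt{3 + G}$ ($c{\left(G \right)} = 3 - \left(\sqrt{3 + G} - G\right) = 3 + \left(G - \sqrt{3 + G}\right) = 3 + G - \sqrt{3 + G}$)
$\frac{0 \left(-63\right)}{130} y c{\left(-4 \right)} = \frac{0 \left(-63\right)}{130} \left(-137\right) \left(3 - 4 - \sqrt{3 - 4}\right) = 0 \cdot \frac{1}{130} \left(-137\right) \left(3 - 4 - \sqrt{-1}\right) = 0 \left(-137\right) \left(3 - 4 - i\right) = 0 \left(-1 - i\right) = 0$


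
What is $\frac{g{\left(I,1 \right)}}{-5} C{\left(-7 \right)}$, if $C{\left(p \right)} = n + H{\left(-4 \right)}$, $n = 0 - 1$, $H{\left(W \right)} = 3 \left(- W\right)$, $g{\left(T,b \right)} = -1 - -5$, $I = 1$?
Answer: $- \frac{44}{5} \approx -8.8$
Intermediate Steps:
$g{\left(T,b \right)} = 4$ ($g{\left(T,b \right)} = -1 + 5 = 4$)
$H{\left(W \right)} = - 3 W$
$n = -1$ ($n = 0 - 1 = -1$)
$C{\left(p \right)} = 11$ ($C{\left(p \right)} = -1 - -12 = -1 + 12 = 11$)
$\frac{g{\left(I,1 \right)}}{-5} C{\left(-7 \right)} = \frac{4}{-5} \cdot 11 = 4 \left(- \frac{1}{5}\right) 11 = \left(- \frac{4}{5}\right) 11 = - \frac{44}{5}$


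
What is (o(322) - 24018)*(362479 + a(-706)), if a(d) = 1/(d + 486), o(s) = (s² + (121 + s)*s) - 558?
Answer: 8841928387383/110 ≈ 8.0381e+10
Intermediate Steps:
o(s) = -558 + s² + s*(121 + s) (o(s) = (s² + s*(121 + s)) - 558 = -558 + s² + s*(121 + s))
a(d) = 1/(486 + d)
(o(322) - 24018)*(362479 + a(-706)) = ((-558 + 2*322² + 121*322) - 24018)*(362479 + 1/(486 - 706)) = ((-558 + 2*103684 + 38962) - 24018)*(362479 + 1/(-220)) = ((-558 + 207368 + 38962) - 24018)*(362479 - 1/220) = (245772 - 24018)*(79745379/220) = 221754*(79745379/220) = 8841928387383/110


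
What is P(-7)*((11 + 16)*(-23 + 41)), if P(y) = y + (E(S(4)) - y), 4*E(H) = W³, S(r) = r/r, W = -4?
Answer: -7776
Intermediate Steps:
S(r) = 1
E(H) = -16 (E(H) = (¼)*(-4)³ = (¼)*(-64) = -16)
P(y) = -16 (P(y) = y + (-16 - y) = -16)
P(-7)*((11 + 16)*(-23 + 41)) = -16*(11 + 16)*(-23 + 41) = -432*18 = -16*486 = -7776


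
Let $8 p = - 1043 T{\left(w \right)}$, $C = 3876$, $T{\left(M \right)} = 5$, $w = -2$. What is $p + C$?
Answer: $\frac{25793}{8} \approx 3224.1$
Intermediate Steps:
$p = - \frac{5215}{8}$ ($p = \frac{\left(-1043\right) 5}{8} = \frac{1}{8} \left(-5215\right) = - \frac{5215}{8} \approx -651.88$)
$p + C = - \frac{5215}{8} + 3876 = \frac{25793}{8}$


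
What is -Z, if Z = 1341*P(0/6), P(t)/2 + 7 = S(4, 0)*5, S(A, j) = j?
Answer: 18774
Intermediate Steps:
P(t) = -14 (P(t) = -14 + 2*(0*5) = -14 + 2*0 = -14 + 0 = -14)
Z = -18774 (Z = 1341*(-14) = -18774)
-Z = -1*(-18774) = 18774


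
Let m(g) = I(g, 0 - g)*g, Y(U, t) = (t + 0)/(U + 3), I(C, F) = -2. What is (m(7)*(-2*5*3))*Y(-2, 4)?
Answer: 1680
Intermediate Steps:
Y(U, t) = t/(3 + U)
m(g) = -2*g
(m(7)*(-2*5*3))*Y(-2, 4) = ((-2*7)*(-2*5*3))*(4/(3 - 2)) = (-(-140)*3)*(4/1) = (-14*(-30))*(4*1) = 420*4 = 1680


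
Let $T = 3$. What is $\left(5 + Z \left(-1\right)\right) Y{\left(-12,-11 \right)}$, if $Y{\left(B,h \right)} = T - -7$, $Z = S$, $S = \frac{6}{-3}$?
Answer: $70$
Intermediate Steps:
$S = -2$ ($S = 6 \left(- \frac{1}{3}\right) = -2$)
$Z = -2$
$Y{\left(B,h \right)} = 10$ ($Y{\left(B,h \right)} = 3 - -7 = 3 + 7 = 10$)
$\left(5 + Z \left(-1\right)\right) Y{\left(-12,-11 \right)} = \left(5 - -2\right) 10 = \left(5 + 2\right) 10 = 7 \cdot 10 = 70$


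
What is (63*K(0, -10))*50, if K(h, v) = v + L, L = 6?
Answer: -12600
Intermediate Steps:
K(h, v) = 6 + v (K(h, v) = v + 6 = 6 + v)
(63*K(0, -10))*50 = (63*(6 - 10))*50 = (63*(-4))*50 = -252*50 = -12600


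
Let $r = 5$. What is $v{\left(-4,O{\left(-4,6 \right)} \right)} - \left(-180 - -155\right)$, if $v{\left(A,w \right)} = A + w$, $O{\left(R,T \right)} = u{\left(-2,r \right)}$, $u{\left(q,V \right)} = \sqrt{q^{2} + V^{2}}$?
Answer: $21 + \sqrt{29} \approx 26.385$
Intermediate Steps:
$u{\left(q,V \right)} = \sqrt{V^{2} + q^{2}}$
$O{\left(R,T \right)} = \sqrt{29}$ ($O{\left(R,T \right)} = \sqrt{5^{2} + \left(-2\right)^{2}} = \sqrt{25 + 4} = \sqrt{29}$)
$v{\left(-4,O{\left(-4,6 \right)} \right)} - \left(-180 - -155\right) = \left(-4 + \sqrt{29}\right) - \left(-180 - -155\right) = \left(-4 + \sqrt{29}\right) - \left(-180 + 155\right) = \left(-4 + \sqrt{29}\right) - -25 = \left(-4 + \sqrt{29}\right) + 25 = 21 + \sqrt{29}$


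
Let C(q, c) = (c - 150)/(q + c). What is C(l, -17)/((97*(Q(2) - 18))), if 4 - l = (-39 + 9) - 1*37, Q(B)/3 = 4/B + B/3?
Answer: 167/52380 ≈ 0.0031882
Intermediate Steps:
Q(B) = B + 12/B (Q(B) = 3*(4/B + B/3) = B + 12/B)
l = 71 (l = 4 - ((-39 + 9) - 1*37) = 4 - (-30 - 37) = 4 - 1*(-67) = 4 + 67 = 71)
C(q, c) = (-150 + c)/(c + q)
C(l, -17)/((97*(Q(2) - 18))) = ((-150 - 17)/(-17 + 71))/((97*((2 + 12/2) - 18))) = (-167/54)/((97*((2 + 12*(½)) - 18))) = ((1/54)*(-167))/((97*((2 + 6) - 18))) = -167*1/(97*(8 - 18))/54 = -167/(54*(97*(-10))) = -167/54/(-970) = -167/54*(-1/970) = 167/52380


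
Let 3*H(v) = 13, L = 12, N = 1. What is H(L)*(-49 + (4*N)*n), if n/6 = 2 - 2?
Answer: -637/3 ≈ -212.33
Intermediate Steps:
n = 0 (n = 6*(2 - 2) = 6*0 = 0)
H(v) = 13/3 (H(v) = (1/3)*13 = 13/3)
H(L)*(-49 + (4*N)*n) = 13*(-49 + (4*1)*0)/3 = 13*(-49 + 4*0)/3 = 13*(-49 + 0)/3 = (13/3)*(-49) = -637/3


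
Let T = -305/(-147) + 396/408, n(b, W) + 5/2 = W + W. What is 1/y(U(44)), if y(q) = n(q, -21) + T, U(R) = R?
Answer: -2499/103595 ≈ -0.024123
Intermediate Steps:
n(b, W) = -5/2 + 2*W (n(b, W) = -5/2 + (W + W) = -5/2 + 2*W)
T = 15221/4998 (T = -305*(-1/147) + 396*(1/408) = 305/147 + 33/34 = 15221/4998 ≈ 3.0454)
y(q) = -103595/2499 (y(q) = (-5/2 + 2*(-21)) + 15221/4998 = (-5/2 - 42) + 15221/4998 = -89/2 + 15221/4998 = -103595/2499)
1/y(U(44)) = 1/(-103595/2499) = -2499/103595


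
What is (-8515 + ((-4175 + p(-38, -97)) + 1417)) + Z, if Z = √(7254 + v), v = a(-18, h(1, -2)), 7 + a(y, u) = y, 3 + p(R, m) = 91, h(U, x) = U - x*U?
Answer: -11185 + √7229 ≈ -11100.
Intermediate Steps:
h(U, x) = U - U*x
p(R, m) = 88 (p(R, m) = -3 + 91 = 88)
a(y, u) = -7 + y
v = -25 (v = -7 - 18 = -25)
Z = √7229 (Z = √(7254 - 25) = √7229 ≈ 85.024)
(-8515 + ((-4175 + p(-38, -97)) + 1417)) + Z = (-8515 + ((-4175 + 88) + 1417)) + √7229 = (-8515 + (-4087 + 1417)) + √7229 = (-8515 - 2670) + √7229 = -11185 + √7229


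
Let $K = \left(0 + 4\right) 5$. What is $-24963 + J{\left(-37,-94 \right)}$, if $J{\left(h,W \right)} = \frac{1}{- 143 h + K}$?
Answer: $- \frac{132578492}{5311} \approx -24963.0$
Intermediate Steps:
$K = 20$ ($K = 4 \cdot 5 = 20$)
$J{\left(h,W \right)} = \frac{1}{20 - 143 h}$ ($J{\left(h,W \right)} = \frac{1}{- 143 h + 20} = \frac{1}{20 - 143 h}$)
$-24963 + J{\left(-37,-94 \right)} = -24963 - \frac{1}{-20 + 143 \left(-37\right)} = -24963 - \frac{1}{-20 - 5291} = -24963 - \frac{1}{-5311} = -24963 - - \frac{1}{5311} = -24963 + \frac{1}{5311} = - \frac{132578492}{5311}$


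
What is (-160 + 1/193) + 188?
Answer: 5405/193 ≈ 28.005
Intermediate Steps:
(-160 + 1/193) + 188 = -30879/193 + 188 = 5405/193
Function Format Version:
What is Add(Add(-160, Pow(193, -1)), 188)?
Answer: Rational(5405, 193) ≈ 28.005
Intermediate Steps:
Add(Add(-160, Pow(193, -1)), 188) = Add(Add(-160, Rational(1, 193)), 188) = Add(Rational(-30879, 193), 188) = Rational(5405, 193)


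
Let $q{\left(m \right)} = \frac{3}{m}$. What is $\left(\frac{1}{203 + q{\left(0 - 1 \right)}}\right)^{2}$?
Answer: $\frac{1}{40000} \approx 2.5 \cdot 10^{-5}$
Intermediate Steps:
$\left(\frac{1}{203 + q{\left(0 - 1 \right)}}\right)^{2} = \left(\frac{1}{203 + \frac{3}{0 - 1}}\right)^{2} = \left(\frac{1}{203 + \frac{3}{-1}}\right)^{2} = \left(\frac{1}{203 + 3 \left(-1\right)}\right)^{2} = \left(\frac{1}{203 - 3}\right)^{2} = \left(\frac{1}{200}\right)^{2} = \frac{1}{40000}$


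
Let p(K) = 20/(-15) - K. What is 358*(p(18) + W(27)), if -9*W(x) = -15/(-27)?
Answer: -562418/81 ≈ -6943.4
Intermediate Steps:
p(K) = -4/3 - K (p(K) = 20*(-1/15) - K = -4/3 - K)
W(x) = -5/81 (W(x) = -(-5)/(3*(-27)) = -(-5)*(-1)/(3*27) = -⅑*5/9 = -5/81)
358*(p(18) + W(27)) = 358*((-4/3 - 1*18) - 5/81) = 358*((-4/3 - 18) - 5/81) = 358*(-58/3 - 5/81) = 358*(-1571/81) = -562418/81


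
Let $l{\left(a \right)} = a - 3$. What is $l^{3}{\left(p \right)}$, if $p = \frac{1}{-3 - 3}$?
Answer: $- \frac{6859}{216} \approx -31.755$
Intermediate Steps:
$p = - \frac{1}{6}$ ($p = \frac{1}{-6} = - \frac{1}{6} \approx -0.16667$)
$l{\left(a \right)} = -3 + a$
$l^{3}{\left(p \right)} = \left(-3 - \frac{1}{6}\right)^{3} = \left(- \frac{19}{6}\right)^{3} = - \frac{6859}{216}$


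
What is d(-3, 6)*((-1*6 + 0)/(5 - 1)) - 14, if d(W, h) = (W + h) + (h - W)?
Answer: -32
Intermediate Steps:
d(W, h) = 2*h
d(-3, 6)*((-1*6 + 0)/(5 - 1)) - 14 = (2*6)*((-1*6 + 0)/(5 - 1)) - 14 = 12*((-6 + 0)/4) - 14 = 12*(-6*¼) - 14 = 12*(-3/2) - 14 = -18 - 14 = -32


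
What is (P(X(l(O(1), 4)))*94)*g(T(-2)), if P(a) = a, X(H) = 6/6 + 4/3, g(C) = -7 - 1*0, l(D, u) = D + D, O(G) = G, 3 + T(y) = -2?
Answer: -4606/3 ≈ -1535.3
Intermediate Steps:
T(y) = -5 (T(y) = -3 - 2 = -5)
l(D, u) = 2*D
g(C) = -7 (g(C) = -7 + 0 = -7)
X(H) = 7/3 (X(H) = 6*(1/6) + 4*(1/3) = 1 + 4/3 = 7/3)
(P(X(l(O(1), 4)))*94)*g(T(-2)) = ((7/3)*94)*(-7) = (658/3)*(-7) = -4606/3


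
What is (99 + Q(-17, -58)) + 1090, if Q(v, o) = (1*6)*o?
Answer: 841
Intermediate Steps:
Q(v, o) = 6*o
(99 + Q(-17, -58)) + 1090 = (99 + 6*(-58)) + 1090 = (99 - 348) + 1090 = -249 + 1090 = 841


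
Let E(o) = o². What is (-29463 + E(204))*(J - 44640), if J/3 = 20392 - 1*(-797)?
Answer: 230019831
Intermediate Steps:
J = 63567 (J = 3*(20392 - 1*(-797)) = 3*(20392 + 797) = 3*21189 = 63567)
(-29463 + E(204))*(J - 44640) = (-29463 + 204²)*(63567 - 44640) = (-29463 + 41616)*18927 = 12153*18927 = 230019831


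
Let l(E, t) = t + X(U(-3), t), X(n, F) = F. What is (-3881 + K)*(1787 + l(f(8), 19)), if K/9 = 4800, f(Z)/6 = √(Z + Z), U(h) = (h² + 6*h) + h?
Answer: 71757175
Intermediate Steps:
U(h) = h² + 7*h
f(Z) = 6*√2*√Z (f(Z) = 6*√(Z + Z) = 6*√(2*Z) = 6*(√2*√Z) = 6*√2*√Z)
K = 43200 (K = 9*4800 = 43200)
l(E, t) = 2*t (l(E, t) = t + t = 2*t)
(-3881 + K)*(1787 + l(f(8), 19)) = (-3881 + 43200)*(1787 + 2*19) = 39319*(1787 + 38) = 39319*1825 = 71757175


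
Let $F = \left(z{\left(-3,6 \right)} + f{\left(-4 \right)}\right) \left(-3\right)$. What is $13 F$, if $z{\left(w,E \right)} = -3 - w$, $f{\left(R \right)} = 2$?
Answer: $-78$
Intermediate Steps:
$F = -6$ ($F = \left(\left(-3 - -3\right) + 2\right) \left(-3\right) = \left(\left(-3 + 3\right) + 2\right) \left(-3\right) = \left(0 + 2\right) \left(-3\right) = 2 \left(-3\right) = -6$)
$13 F = 13 \left(-6\right) = -78$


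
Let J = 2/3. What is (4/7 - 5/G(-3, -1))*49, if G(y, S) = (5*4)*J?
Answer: 77/8 ≈ 9.6250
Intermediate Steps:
J = 2/3 (J = 2*(1/3) = 2/3 ≈ 0.66667)
G(y, S) = 40/3 (G(y, S) = (5*4)*(2/3) = 20*(2/3) = 40/3)
(4/7 - 5/G(-3, -1))*49 = (4/7 - 5/40/3)*49 = (4*(1/7) - 5*3/40)*49 = (4/7 - 3/8)*49 = (11/56)*49 = 77/8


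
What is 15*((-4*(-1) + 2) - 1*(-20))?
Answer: 390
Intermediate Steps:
15*((-4*(-1) + 2) - 1*(-20)) = 15*((4 + 2) + 20) = 15*(6 + 20) = 15*26 = 390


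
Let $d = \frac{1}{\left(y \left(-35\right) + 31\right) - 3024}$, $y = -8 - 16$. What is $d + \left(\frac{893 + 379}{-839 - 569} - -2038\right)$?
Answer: $\frac{771912761}{378928} \approx 2037.1$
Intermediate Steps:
$y = -24$ ($y = -8 - 16 = -24$)
$d = - \frac{1}{2153}$ ($d = \frac{1}{\left(\left(-24\right) \left(-35\right) + 31\right) - 3024} = \frac{1}{\left(840 + 31\right) - 3024} = \frac{1}{871 - 3024} = \frac{1}{-2153} = - \frac{1}{2153} \approx -0.00046447$)
$d + \left(\frac{893 + 379}{-839 - 569} - -2038\right) = - \frac{1}{2153} + \left(\frac{893 + 379}{-839 - 569} - -2038\right) = - \frac{1}{2153} + \left(\frac{1272}{-1408} + 2038\right) = - \frac{1}{2153} + \left(1272 \left(- \frac{1}{1408}\right) + 2038\right) = - \frac{1}{2153} + \left(- \frac{159}{176} + 2038\right) = - \frac{1}{2153} + \frac{358529}{176} = \frac{771912761}{378928}$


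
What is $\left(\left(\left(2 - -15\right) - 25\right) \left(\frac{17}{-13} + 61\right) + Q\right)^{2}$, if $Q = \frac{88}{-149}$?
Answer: $\frac{857727890496}{3751969} \approx 2.2861 \cdot 10^{5}$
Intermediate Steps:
$Q = - \frac{88}{149}$ ($Q = 88 \left(- \frac{1}{149}\right) = - \frac{88}{149} \approx -0.5906$)
$\left(\left(\left(2 - -15\right) - 25\right) \left(\frac{17}{-13} + 61\right) + Q\right)^{2} = \left(\left(\left(2 - -15\right) - 25\right) \left(\frac{17}{-13} + 61\right) - \frac{88}{149}\right)^{2} = \left(\left(\left(2 + 15\right) - 25\right) \left(17 \left(- \frac{1}{13}\right) + 61\right) - \frac{88}{149}\right)^{2} = \left(\left(17 - 25\right) \left(- \frac{17}{13} + 61\right) - \frac{88}{149}\right)^{2} = \left(\left(-8\right) \frac{776}{13} - \frac{88}{149}\right)^{2} = \left(- \frac{6208}{13} - \frac{88}{149}\right)^{2} = \left(- \frac{926136}{1937}\right)^{2} = \frac{857727890496}{3751969}$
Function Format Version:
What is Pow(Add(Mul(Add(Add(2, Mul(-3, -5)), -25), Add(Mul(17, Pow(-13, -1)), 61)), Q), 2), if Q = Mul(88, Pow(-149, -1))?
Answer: Rational(857727890496, 3751969) ≈ 2.2861e+5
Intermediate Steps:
Q = Rational(-88, 149) (Q = Mul(88, Rational(-1, 149)) = Rational(-88, 149) ≈ -0.59060)
Pow(Add(Mul(Add(Add(2, Mul(-3, -5)), -25), Add(Mul(17, Pow(-13, -1)), 61)), Q), 2) = Pow(Add(Mul(Add(Add(2, Mul(-3, -5)), -25), Add(Mul(17, Pow(-13, -1)), 61)), Rational(-88, 149)), 2) = Pow(Add(Mul(Add(Add(2, 15), -25), Add(Mul(17, Rational(-1, 13)), 61)), Rational(-88, 149)), 2) = Pow(Add(Mul(Add(17, -25), Add(Rational(-17, 13), 61)), Rational(-88, 149)), 2) = Pow(Add(Mul(-8, Rational(776, 13)), Rational(-88, 149)), 2) = Pow(Add(Rational(-6208, 13), Rational(-88, 149)), 2) = Pow(Rational(-926136, 1937), 2) = Rational(857727890496, 3751969)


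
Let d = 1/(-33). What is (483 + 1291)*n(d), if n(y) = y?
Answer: -1774/33 ≈ -53.758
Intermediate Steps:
d = -1/33 ≈ -0.030303
(483 + 1291)*n(d) = (483 + 1291)*(-1/33) = 1774*(-1/33) = -1774/33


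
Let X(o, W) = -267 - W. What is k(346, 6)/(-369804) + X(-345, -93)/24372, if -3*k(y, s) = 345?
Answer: -1709531/250357308 ≈ -0.0068284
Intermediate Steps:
k(y, s) = -115 (k(y, s) = -⅓*345 = -115)
k(346, 6)/(-369804) + X(-345, -93)/24372 = -115/(-369804) + (-267 - 1*(-93))/24372 = -115*(-1/369804) + (-267 + 93)*(1/24372) = 115/369804 - 174*1/24372 = 115/369804 - 29/4062 = -1709531/250357308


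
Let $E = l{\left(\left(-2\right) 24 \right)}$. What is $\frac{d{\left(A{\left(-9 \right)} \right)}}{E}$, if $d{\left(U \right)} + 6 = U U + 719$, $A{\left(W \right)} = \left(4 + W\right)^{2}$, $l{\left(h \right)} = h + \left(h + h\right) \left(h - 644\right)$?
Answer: $\frac{223}{11064} \approx 0.020155$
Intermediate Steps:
$l{\left(h \right)} = h + 2 h \left(-644 + h\right)$
$d{\left(U \right)} = 713 + U^{2}$ ($d{\left(U \right)} = -6 + \left(U U + 719\right) = -6 + \left(U^{2} + 719\right) = -6 + \left(719 + U^{2}\right) = 713 + U^{2}$)
$E = 66384$ ($E = \left(-2\right) 24 \left(-1287 + 2 \left(\left(-2\right) 24\right)\right) = - 48 \left(-1287 + 2 \left(-48\right)\right) = - 48 \left(-1287 - 96\right) = \left(-48\right) \left(-1383\right) = 66384$)
$\frac{d{\left(A{\left(-9 \right)} \right)}}{E} = \frac{713 + \left(\left(4 - 9\right)^{2}\right)^{2}}{66384} = \left(713 + \left(\left(-5\right)^{2}\right)^{2}\right) \frac{1}{66384} = \left(713 + 25^{2}\right) \frac{1}{66384} = \left(713 + 625\right) \frac{1}{66384} = 1338 \cdot \frac{1}{66384} = \frac{223}{11064}$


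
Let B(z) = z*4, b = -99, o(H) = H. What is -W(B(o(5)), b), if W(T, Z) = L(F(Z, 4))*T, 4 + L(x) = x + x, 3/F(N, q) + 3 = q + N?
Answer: 3980/49 ≈ 81.224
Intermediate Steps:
F(N, q) = 3/(-3 + N + q) (F(N, q) = 3/(-3 + (q + N)) = 3/(-3 + (N + q)) = 3/(-3 + N + q))
L(x) = -4 + 2*x (L(x) = -4 + (x + x) = -4 + 2*x)
B(z) = 4*z
W(T, Z) = T*(-4 + 6/(1 + Z)) (W(T, Z) = (-4 + 2*(3/(-3 + Z + 4)))*T = (-4 + 2*(3/(1 + Z)))*T = (-4 + 6/(1 + Z))*T = T*(-4 + 6/(1 + Z)))
-W(B(o(5)), b) = -2*4*5*(1 - 2*(-99))/(1 - 99) = -2*20*(1 + 198)/(-98) = -2*20*(-1)*199/98 = -1*(-3980/49) = 3980/49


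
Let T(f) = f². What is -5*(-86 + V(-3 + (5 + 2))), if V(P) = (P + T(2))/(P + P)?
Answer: 425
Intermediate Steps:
V(P) = (4 + P)/(2*P) (V(P) = (P + 2²)/(P + P) = (P + 4)/((2*P)) = (4 + P)*(1/(2*P)) = (4 + P)/(2*P))
-5*(-86 + V(-3 + (5 + 2))) = -5*(-86 + (4 + (-3 + (5 + 2)))/(2*(-3 + (5 + 2)))) = -5*(-86 + (4 + (-3 + 7))/(2*(-3 + 7))) = -5*(-86 + (½)*(4 + 4)/4) = -5*(-86 + (½)*(¼)*8) = -5*(-86 + 1) = -5*(-85) = 425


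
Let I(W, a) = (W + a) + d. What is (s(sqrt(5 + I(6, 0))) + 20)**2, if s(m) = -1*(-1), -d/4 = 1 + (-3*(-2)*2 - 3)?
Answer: 441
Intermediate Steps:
d = -40 (d = -4*(1 + (-3*(-2)*2 - 3)) = -4*(1 + (6*2 - 3)) = -4*(1 + (12 - 3)) = -4*(1 + 9) = -4*10 = -40)
I(W, a) = -40 + W + a (I(W, a) = (W + a) - 40 = -40 + W + a)
s(m) = 1
(s(sqrt(5 + I(6, 0))) + 20)**2 = (1 + 20)**2 = 21**2 = 441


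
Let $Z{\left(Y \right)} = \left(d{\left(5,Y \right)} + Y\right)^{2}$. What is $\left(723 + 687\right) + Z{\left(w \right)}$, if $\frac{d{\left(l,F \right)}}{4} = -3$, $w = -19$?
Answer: $2371$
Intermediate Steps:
$d{\left(l,F \right)} = -12$ ($d{\left(l,F \right)} = 4 \left(-3\right) = -12$)
$Z{\left(Y \right)} = \left(-12 + Y\right)^{2}$
$\left(723 + 687\right) + Z{\left(w \right)} = \left(723 + 687\right) + \left(-12 - 19\right)^{2} = 1410 + \left(-31\right)^{2} = 1410 + 961 = 2371$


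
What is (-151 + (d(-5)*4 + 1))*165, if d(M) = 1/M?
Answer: -24882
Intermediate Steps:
(-151 + (d(-5)*4 + 1))*165 = (-151 + (4/(-5) + 1))*165 = (-151 + (-⅕*4 + 1))*165 = (-151 + (-⅘ + 1))*165 = (-151 + ⅕)*165 = -754/5*165 = -24882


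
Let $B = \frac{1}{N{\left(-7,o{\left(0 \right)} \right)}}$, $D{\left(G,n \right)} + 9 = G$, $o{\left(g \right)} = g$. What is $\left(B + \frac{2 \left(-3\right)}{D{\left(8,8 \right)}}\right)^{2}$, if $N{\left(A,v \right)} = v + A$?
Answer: $\frac{1681}{49} \approx 34.306$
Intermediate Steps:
$D{\left(G,n \right)} = -9 + G$
$N{\left(A,v \right)} = A + v$
$B = - \frac{1}{7}$ ($B = \frac{1}{-7 + 0} = \frac{1}{-7} = - \frac{1}{7} \approx -0.14286$)
$\left(B + \frac{2 \left(-3\right)}{D{\left(8,8 \right)}}\right)^{2} = \left(- \frac{1}{7} + \frac{2 \left(-3\right)}{-9 + 8}\right)^{2} = \left(- \frac{1}{7} - \frac{6}{-1}\right)^{2} = \left(- \frac{1}{7} - -6\right)^{2} = \left(- \frac{1}{7} + 6\right)^{2} = \left(\frac{41}{7}\right)^{2} = \frac{1681}{49}$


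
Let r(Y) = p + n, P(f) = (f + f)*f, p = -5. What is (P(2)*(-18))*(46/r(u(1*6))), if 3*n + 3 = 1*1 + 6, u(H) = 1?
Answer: 19872/11 ≈ 1806.5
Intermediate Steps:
n = 4/3 (n = -1 + (1*1 + 6)/3 = -1 + (1 + 6)/3 = -1 + (1/3)*7 = -1 + 7/3 = 4/3 ≈ 1.3333)
P(f) = 2*f**2 (P(f) = (2*f)*f = 2*f**2)
r(Y) = -11/3 (r(Y) = -5 + 4/3 = -11/3)
(P(2)*(-18))*(46/r(u(1*6))) = ((2*2**2)*(-18))*(46/(-11/3)) = ((2*4)*(-18))*(46*(-3/11)) = (8*(-18))*(-138/11) = -144*(-138/11) = 19872/11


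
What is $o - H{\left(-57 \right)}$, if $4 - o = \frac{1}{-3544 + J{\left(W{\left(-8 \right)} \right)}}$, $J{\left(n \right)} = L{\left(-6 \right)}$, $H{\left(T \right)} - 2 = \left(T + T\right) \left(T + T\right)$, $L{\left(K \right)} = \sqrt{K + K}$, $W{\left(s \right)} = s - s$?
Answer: $- \frac{40800990192}{3139987} + \frac{i \sqrt{3}}{6279974} \approx -12994.0 + 2.7581 \cdot 10^{-7} i$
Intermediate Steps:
$W{\left(s \right)} = 0$
$L{\left(K \right)} = \sqrt{2} \sqrt{K}$ ($L{\left(K \right)} = \sqrt{2 K} = \sqrt{2} \sqrt{K}$)
$H{\left(T \right)} = 2 + 4 T^{2}$ ($H{\left(T \right)} = 2 + \left(T + T\right) \left(T + T\right) = 2 + 2 T 2 T = 2 + 4 T^{2}$)
$J{\left(n \right)} = 2 i \sqrt{3}$ ($J{\left(n \right)} = \sqrt{2} \sqrt{-6} = \sqrt{2} i \sqrt{6} = 2 i \sqrt{3}$)
$o = 4 - \frac{1}{-3544 + 2 i \sqrt{3}} \approx 4.0003 + 2.7581 \cdot 10^{-7} i$
$o - H{\left(-57 \right)} = \left(\frac{12560834}{3139987} + \frac{i \sqrt{3}}{6279974}\right) - \left(2 + 4 \left(-57\right)^{2}\right) = \left(\frac{12560834}{3139987} + \frac{i \sqrt{3}}{6279974}\right) - \left(2 + 4 \cdot 3249\right) = \left(\frac{12560834}{3139987} + \frac{i \sqrt{3}}{6279974}\right) - \left(2 + 12996\right) = \left(\frac{12560834}{3139987} + \frac{i \sqrt{3}}{6279974}\right) - 12998 = - \frac{40800990192}{3139987} + \frac{i \sqrt{3}}{6279974}$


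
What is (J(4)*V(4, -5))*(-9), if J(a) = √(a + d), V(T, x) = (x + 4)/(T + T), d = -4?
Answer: 0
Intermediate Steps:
V(T, x) = (4 + x)/(2*T) (V(T, x) = (4 + x)/((2*T)) = (4 + x)*(1/(2*T)) = (4 + x)/(2*T))
J(a) = √(-4 + a) (J(a) = √(a - 4) = √(-4 + a))
(J(4)*V(4, -5))*(-9) = (√(-4 + 4)*((½)*(4 - 5)/4))*(-9) = (√0*((½)*(¼)*(-1)))*(-9) = (0*(-⅛))*(-9) = 0*(-9) = 0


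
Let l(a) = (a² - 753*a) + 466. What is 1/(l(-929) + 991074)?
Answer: 1/2554118 ≈ 3.9152e-7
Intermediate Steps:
l(a) = 466 + a² - 753*a
1/(l(-929) + 991074) = 1/((466 + (-929)² - 753*(-929)) + 991074) = 1/((466 + 863041 + 699537) + 991074) = 1/(1563044 + 991074) = 1/2554118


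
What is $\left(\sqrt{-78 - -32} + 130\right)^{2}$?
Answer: $\left(130 + i \sqrt{46}\right)^{2} \approx 16854.0 + 1763.4 i$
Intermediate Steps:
$\left(\sqrt{-78 - -32} + 130\right)^{2} = \left(\sqrt{-78 + 32} + 130\right)^{2} = \left(\sqrt{-46} + 130\right)^{2} = \left(i \sqrt{46} + 130\right)^{2} = \left(130 + i \sqrt{46}\right)^{2}$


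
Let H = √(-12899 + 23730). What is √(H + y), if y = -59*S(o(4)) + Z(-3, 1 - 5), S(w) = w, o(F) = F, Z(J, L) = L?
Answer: √(-240 + √10831) ≈ 11.659*I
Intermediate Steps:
H = √10831 ≈ 104.07
y = -240 (y = -59*4 + (1 - 5) = -236 - 4 = -240)
√(H + y) = √(√10831 - 240) = √(-240 + √10831)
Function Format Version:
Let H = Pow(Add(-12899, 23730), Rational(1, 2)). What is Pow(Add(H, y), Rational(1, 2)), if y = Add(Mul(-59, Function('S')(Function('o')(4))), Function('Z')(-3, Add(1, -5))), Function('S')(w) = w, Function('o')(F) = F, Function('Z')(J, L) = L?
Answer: Pow(Add(-240, Pow(10831, Rational(1, 2))), Rational(1, 2)) ≈ Mul(11.659, I)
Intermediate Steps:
H = Pow(10831, Rational(1, 2)) ≈ 104.07
y = -240 (y = Add(Mul(-59, 4), Add(1, -5)) = Add(-236, -4) = -240)
Pow(Add(H, y), Rational(1, 2)) = Pow(Add(Pow(10831, Rational(1, 2)), -240), Rational(1, 2)) = Pow(Add(-240, Pow(10831, Rational(1, 2))), Rational(1, 2))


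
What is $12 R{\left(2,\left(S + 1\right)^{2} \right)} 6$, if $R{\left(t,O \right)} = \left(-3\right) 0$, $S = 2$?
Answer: $0$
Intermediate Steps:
$R{\left(t,O \right)} = 0$
$12 R{\left(2,\left(S + 1\right)^{2} \right)} 6 = 12 \cdot 0 \cdot 6 = 0 \cdot 6 = 0$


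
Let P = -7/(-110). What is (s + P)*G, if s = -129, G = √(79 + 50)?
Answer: -14183*√129/110 ≈ -1464.4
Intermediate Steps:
G = √129 ≈ 11.358
P = 7/110 (P = -7*(-1/110) = 7/110 ≈ 0.063636)
(s + P)*G = (-129 + 7/110)*√129 = -14183*√129/110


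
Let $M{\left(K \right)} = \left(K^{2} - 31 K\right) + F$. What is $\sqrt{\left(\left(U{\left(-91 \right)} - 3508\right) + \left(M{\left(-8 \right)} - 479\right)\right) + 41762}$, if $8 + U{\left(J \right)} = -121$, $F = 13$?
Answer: $3 \sqrt{4219} \approx 194.86$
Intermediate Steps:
$U{\left(J \right)} = -129$ ($U{\left(J \right)} = -8 - 121 = -129$)
$M{\left(K \right)} = 13 + K^{2} - 31 K$ ($M{\left(K \right)} = \left(K^{2} - 31 K\right) + 13 = 13 + K^{2} - 31 K$)
$\sqrt{\left(\left(U{\left(-91 \right)} - 3508\right) + \left(M{\left(-8 \right)} - 479\right)\right) + 41762} = \sqrt{\left(\left(-129 - 3508\right) + \left(\left(13 + \left(-8\right)^{2} - -248\right) - 479\right)\right) + 41762} = \sqrt{\left(-3637 + \left(\left(13 + 64 + 248\right) - 479\right)\right) + 41762} = \sqrt{\left(-3637 + \left(325 - 479\right)\right) + 41762} = \sqrt{\left(-3637 - 154\right) + 41762} = \sqrt{-3791 + 41762} = \sqrt{37971} = 3 \sqrt{4219}$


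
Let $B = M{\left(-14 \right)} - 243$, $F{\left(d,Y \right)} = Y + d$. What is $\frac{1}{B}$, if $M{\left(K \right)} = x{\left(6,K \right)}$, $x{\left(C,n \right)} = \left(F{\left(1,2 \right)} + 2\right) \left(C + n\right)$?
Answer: $- \frac{1}{283} \approx -0.0035336$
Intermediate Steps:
$x{\left(C,n \right)} = 5 C + 5 n$ ($x{\left(C,n \right)} = \left(\left(2 + 1\right) + 2\right) \left(C + n\right) = \left(3 + 2\right) \left(C + n\right) = 5 \left(C + n\right) = 5 C + 5 n$)
$M{\left(K \right)} = 30 + 5 K$ ($M{\left(K \right)} = 5 \cdot 6 + 5 K = 30 + 5 K$)
$B = -283$ ($B = \left(30 + 5 \left(-14\right)\right) - 243 = \left(30 - 70\right) - 243 = -40 - 243 = -283$)
$\frac{1}{B} = \frac{1}{-283} = - \frac{1}{283}$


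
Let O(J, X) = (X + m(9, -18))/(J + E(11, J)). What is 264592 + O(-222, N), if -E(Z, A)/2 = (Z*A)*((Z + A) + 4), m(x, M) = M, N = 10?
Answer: 133779038164/505605 ≈ 2.6459e+5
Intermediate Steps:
E(Z, A) = -2*A*Z*(4 + A + Z) (E(Z, A) = -2*Z*A*((Z + A) + 4) = -2*A*Z*((A + Z) + 4) = -2*A*Z*(4 + A + Z))
O(J, X) = (-18 + X)/(J - 22*J*(15 + J)) (O(J, X) = (X - 18)/(J - 2*J*11*(4 + J + 11)) = (-18 + X)/(J - 2*J*11*(15 + J)) = (-18 + X)/(J - 22*J*(15 + J)))
264592 + O(-222, N) = 264592 + (18 - 1*10)/((-222)*(329 + 22*(-222))) = 264592 - (18 - 10)/(222*(329 - 4884)) = 264592 - 1/222*8/(-4555) = 264592 - 1/222*(-1/4555)*8 = 264592 + 4/505605 = 133779038164/505605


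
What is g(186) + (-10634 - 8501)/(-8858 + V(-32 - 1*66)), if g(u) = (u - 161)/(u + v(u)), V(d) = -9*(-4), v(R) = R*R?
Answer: 15131230/6973791 ≈ 2.1697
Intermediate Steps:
v(R) = R²
V(d) = 36
g(u) = (-161 + u)/(u + u²) (g(u) = (u - 161)/(u + u²) = (-161 + u)/(u + u²))
g(186) + (-10634 - 8501)/(-8858 + V(-32 - 1*66)) = (-161 + 186)/(186*(1 + 186)) + (-10634 - 8501)/(-8858 + 36) = (1/186)*25/187 - 19135/(-8822) = (1/186)*(1/187)*25 - 19135*(-1/8822) = 25/34782 + 19135/8822 = 15131230/6973791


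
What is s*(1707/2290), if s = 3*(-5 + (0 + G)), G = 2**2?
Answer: -5121/2290 ≈ -2.2362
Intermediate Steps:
G = 4
s = -3 (s = 3*(-5 + (0 + 4)) = 3*(-5 + 4) = 3*(-1) = -3)
s*(1707/2290) = -5121/2290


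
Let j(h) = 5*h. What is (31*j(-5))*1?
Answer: -775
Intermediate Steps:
(31*j(-5))*1 = (31*(5*(-5)))*1 = (31*(-25))*1 = -775*1 = -775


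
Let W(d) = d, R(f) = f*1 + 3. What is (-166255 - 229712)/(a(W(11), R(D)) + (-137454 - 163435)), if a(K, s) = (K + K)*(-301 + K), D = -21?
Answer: 131989/102423 ≈ 1.2887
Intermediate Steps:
R(f) = 3 + f (R(f) = f + 3 = 3 + f)
a(K, s) = 2*K*(-301 + K) (a(K, s) = (2*K)*(-301 + K) = 2*K*(-301 + K))
(-166255 - 229712)/(a(W(11), R(D)) + (-137454 - 163435)) = (-166255 - 229712)/(2*11*(-301 + 11) + (-137454 - 163435)) = -395967/(2*11*(-290) - 300889) = -395967/(-6380 - 300889) = -395967/(-307269) = -395967*(-1/307269) = 131989/102423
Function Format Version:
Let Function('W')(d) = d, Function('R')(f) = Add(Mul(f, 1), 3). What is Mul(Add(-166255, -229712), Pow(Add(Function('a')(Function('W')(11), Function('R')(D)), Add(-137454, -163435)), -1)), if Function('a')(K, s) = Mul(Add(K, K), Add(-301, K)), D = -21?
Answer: Rational(131989, 102423) ≈ 1.2887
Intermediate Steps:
Function('R')(f) = Add(3, f) (Function('R')(f) = Add(f, 3) = Add(3, f))
Function('a')(K, s) = Mul(2, K, Add(-301, K)) (Function('a')(K, s) = Mul(Mul(2, K), Add(-301, K)) = Mul(2, K, Add(-301, K)))
Mul(Add(-166255, -229712), Pow(Add(Function('a')(Function('W')(11), Function('R')(D)), Add(-137454, -163435)), -1)) = Mul(Add(-166255, -229712), Pow(Add(Mul(2, 11, Add(-301, 11)), Add(-137454, -163435)), -1)) = Mul(-395967, Pow(Add(Mul(2, 11, -290), -300889), -1)) = Mul(-395967, Pow(Add(-6380, -300889), -1)) = Mul(-395967, Pow(-307269, -1)) = Mul(-395967, Rational(-1, 307269)) = Rational(131989, 102423)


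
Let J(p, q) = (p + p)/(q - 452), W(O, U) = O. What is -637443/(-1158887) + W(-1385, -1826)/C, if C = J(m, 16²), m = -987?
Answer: -22380939467/163403067 ≈ -136.97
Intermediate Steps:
J(p, q) = 2*p/(-452 + q) (J(p, q) = (2*p)/(-452 + q) = 2*p/(-452 + q))
C = 141/14 (C = 2*(-987)/(-452 + 16²) = 2*(-987)/(-452 + 256) = 2*(-987)/(-196) = 2*(-987)*(-1/196) = 141/14 ≈ 10.071)
-637443/(-1158887) + W(-1385, -1826)/C = -637443/(-1158887) - 1385/141/14 = -637443*(-1/1158887) - 1385*14/141 = 637443/1158887 - 19390/141 = -22380939467/163403067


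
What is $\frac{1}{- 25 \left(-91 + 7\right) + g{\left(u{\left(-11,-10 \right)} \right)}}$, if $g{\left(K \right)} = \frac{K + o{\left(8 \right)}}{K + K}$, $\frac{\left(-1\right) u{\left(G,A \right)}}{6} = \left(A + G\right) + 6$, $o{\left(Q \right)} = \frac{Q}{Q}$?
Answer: $\frac{180}{378091} \approx 0.00047608$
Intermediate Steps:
$o{\left(Q \right)} = 1$
$u{\left(G,A \right)} = -36 - 6 A - 6 G$ ($u{\left(G,A \right)} = - 6 \left(\left(A + G\right) + 6\right) = - 6 \left(6 + A + G\right) = -36 - 6 A - 6 G$)
$g{\left(K \right)} = \frac{1 + K}{2 K}$ ($g{\left(K \right)} = \frac{K + 1}{K + K} = \frac{1 + K}{2 K}$)
$\frac{1}{- 25 \left(-91 + 7\right) + g{\left(u{\left(-11,-10 \right)} \right)}} = \frac{1}{- 25 \left(-91 + 7\right) + \frac{1 - -90}{2 \left(-36 - -60 - -66\right)}} = \frac{1}{\left(-25\right) \left(-84\right) + \frac{1 + \left(-36 + 60 + 66\right)}{2 \left(-36 + 60 + 66\right)}} = \frac{1}{2100 + \frac{1 + 90}{2 \cdot 90}} = \frac{1}{2100 + \frac{1}{2} \cdot \frac{1}{90} \cdot 91} = \frac{1}{2100 + \frac{91}{180}} = \frac{1}{\frac{378091}{180}} = \frac{180}{378091}$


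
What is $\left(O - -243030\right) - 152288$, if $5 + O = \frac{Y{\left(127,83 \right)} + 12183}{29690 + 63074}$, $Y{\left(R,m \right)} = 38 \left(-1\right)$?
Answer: $\frac{1202448459}{13252} \approx 90737.0$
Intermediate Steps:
$Y{\left(R,m \right)} = -38$
$O = - \frac{64525}{13252}$ ($O = -5 + \frac{-38 + 12183}{29690 + 63074} = -5 + \frac{12145}{92764} = -5 + 12145 \cdot \frac{1}{92764} = -5 + \frac{1735}{13252} = - \frac{64525}{13252} \approx -4.8691$)
$\left(O - -243030\right) - 152288 = \left(- \frac{64525}{13252} - -243030\right) - 152288 = \left(- \frac{64525}{13252} + 243030\right) - 152288 = \frac{3220569035}{13252} - 152288 = \frac{1202448459}{13252}$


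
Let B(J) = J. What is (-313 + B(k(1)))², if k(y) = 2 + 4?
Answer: 94249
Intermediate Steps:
k(y) = 6
(-313 + B(k(1)))² = (-313 + 6)² = (-307)² = 94249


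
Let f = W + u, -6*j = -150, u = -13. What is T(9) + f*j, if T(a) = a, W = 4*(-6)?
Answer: -916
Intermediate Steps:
W = -24
j = 25 (j = -⅙*(-150) = 25)
f = -37 (f = -24 - 13 = -37)
T(9) + f*j = 9 - 37*25 = 9 - 925 = -916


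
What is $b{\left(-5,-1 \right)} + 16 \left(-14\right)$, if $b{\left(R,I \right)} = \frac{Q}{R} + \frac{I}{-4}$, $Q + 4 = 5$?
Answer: $- \frac{4479}{20} \approx -223.95$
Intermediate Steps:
$Q = 1$ ($Q = -4 + 5 = 1$)
$b{\left(R,I \right)} = \frac{1}{R} - \frac{I}{4}$ ($b{\left(R,I \right)} = 1 \frac{1}{R} + \frac{I}{-4} = \frac{1}{R} + I \left(- \frac{1}{4}\right) = \frac{1}{R} - \frac{I}{4}$)
$b{\left(-5,-1 \right)} + 16 \left(-14\right) = \left(\frac{1}{-5} - - \frac{1}{4}\right) + 16 \left(-14\right) = \left(- \frac{1}{5} + \frac{1}{4}\right) - 224 = \frac{1}{20} - 224 = - \frac{4479}{20}$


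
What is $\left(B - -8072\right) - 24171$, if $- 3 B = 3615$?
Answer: $-17304$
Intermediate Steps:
$B = -1205$ ($B = \left(- \frac{1}{3}\right) 3615 = -1205$)
$\left(B - -8072\right) - 24171 = \left(-1205 - -8072\right) - 24171 = \left(-1205 + 8072\right) - 24171 = 6867 - 24171 = -17304$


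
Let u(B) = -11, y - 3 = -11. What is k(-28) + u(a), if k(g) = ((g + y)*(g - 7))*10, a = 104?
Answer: 12589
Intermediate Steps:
y = -8 (y = 3 - 11 = -8)
k(g) = 10*(-8 + g)*(-7 + g) (k(g) = ((g - 8)*(g - 7))*10 = ((-8 + g)*(-7 + g))*10 = 10*(-8 + g)*(-7 + g))
k(-28) + u(a) = (560 - 150*(-28) + 10*(-28)²) - 11 = (560 + 4200 + 10*784) - 11 = (560 + 4200 + 7840) - 11 = 12600 - 11 = 12589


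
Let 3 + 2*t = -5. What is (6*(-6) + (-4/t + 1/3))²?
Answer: 10816/9 ≈ 1201.8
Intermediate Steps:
t = -4 (t = -3/2 + (½)*(-5) = -3/2 - 5/2 = -4)
(6*(-6) + (-4/t + 1/3))² = (6*(-6) + (-4/(-4) + 1/3))² = (-36 + (-4*(-¼) + 1*(⅓)))² = (-36 + (1 + ⅓))² = (-36 + 4/3)² = (-104/3)² = 10816/9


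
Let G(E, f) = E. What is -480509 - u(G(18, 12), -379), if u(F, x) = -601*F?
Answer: -469691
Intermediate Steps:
-480509 - u(G(18, 12), -379) = -480509 - (-601)*18 = -480509 - 1*(-10818) = -480509 + 10818 = -469691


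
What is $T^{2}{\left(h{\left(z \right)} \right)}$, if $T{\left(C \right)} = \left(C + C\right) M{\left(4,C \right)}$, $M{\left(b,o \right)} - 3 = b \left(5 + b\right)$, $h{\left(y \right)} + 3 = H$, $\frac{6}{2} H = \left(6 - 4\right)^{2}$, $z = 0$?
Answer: $16900$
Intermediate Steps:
$H = \frac{4}{3}$ ($H = \frac{\left(6 - 4\right)^{2}}{3} = \frac{2^{2}}{3} = \frac{1}{3} \cdot 4 = \frac{4}{3} \approx 1.3333$)
$h{\left(y \right)} = - \frac{5}{3}$ ($h{\left(y \right)} = -3 + \frac{4}{3} = - \frac{5}{3}$)
$M{\left(b,o \right)} = 3 + b \left(5 + b\right)$
$T{\left(C \right)} = 78 C$ ($T{\left(C \right)} = \left(C + C\right) \left(3 + 4^{2} + 5 \cdot 4\right) = 2 C \left(3 + 16 + 20\right) = 2 C 39 = 78 C$)
$T^{2}{\left(h{\left(z \right)} \right)} = \left(78 \left(- \frac{5}{3}\right)\right)^{2} = \left(-130\right)^{2} = 16900$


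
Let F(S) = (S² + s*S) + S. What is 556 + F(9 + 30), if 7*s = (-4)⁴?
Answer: 24796/7 ≈ 3542.3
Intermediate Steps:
s = 256/7 (s = (⅐)*(-4)⁴ = (⅐)*256 = 256/7 ≈ 36.571)
F(S) = S² + 263*S/7 (F(S) = (S² + 256*S/7) + S = S² + 263*S/7)
556 + F(9 + 30) = 556 + (9 + 30)*(263 + 7*(9 + 30))/7 = 556 + (⅐)*39*(263 + 7*39) = 556 + (⅐)*39*(263 + 273) = 556 + (⅐)*39*536 = 556 + 20904/7 = 24796/7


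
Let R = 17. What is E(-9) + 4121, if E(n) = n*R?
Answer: 3968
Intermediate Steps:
E(n) = 17*n (E(n) = n*17 = 17*n)
E(-9) + 4121 = 17*(-9) + 4121 = -153 + 4121 = 3968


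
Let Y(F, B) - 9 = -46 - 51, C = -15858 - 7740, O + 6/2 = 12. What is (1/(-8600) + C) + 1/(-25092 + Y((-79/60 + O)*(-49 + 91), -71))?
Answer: -255504986889/10827400 ≈ -23598.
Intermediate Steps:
O = 9 (O = -3 + 12 = 9)
C = -23598
Y(F, B) = -88 (Y(F, B) = 9 + (-46 - 51) = 9 - 97 = -88)
(1/(-8600) + C) + 1/(-25092 + Y((-79/60 + O)*(-49 + 91), -71)) = (1/(-8600) - 23598) + 1/(-25092 - 88) = (-1/8600 - 23598) + 1/(-25180) = -202942801/8600 - 1/25180 = -255504986889/10827400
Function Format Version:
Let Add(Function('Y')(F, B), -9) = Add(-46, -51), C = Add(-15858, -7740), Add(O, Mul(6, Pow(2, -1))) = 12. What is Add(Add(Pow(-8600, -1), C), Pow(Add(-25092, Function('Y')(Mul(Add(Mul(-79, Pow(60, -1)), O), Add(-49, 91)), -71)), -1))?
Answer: Rational(-255504986889, 10827400) ≈ -23598.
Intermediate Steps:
O = 9 (O = Add(-3, 12) = 9)
C = -23598
Function('Y')(F, B) = -88 (Function('Y')(F, B) = Add(9, Add(-46, -51)) = Add(9, -97) = -88)
Add(Add(Pow(-8600, -1), C), Pow(Add(-25092, Function('Y')(Mul(Add(Mul(-79, Pow(60, -1)), O), Add(-49, 91)), -71)), -1)) = Add(Add(Pow(-8600, -1), -23598), Pow(Add(-25092, -88), -1)) = Add(Add(Rational(-1, 8600), -23598), Pow(-25180, -1)) = Add(Rational(-202942801, 8600), Rational(-1, 25180)) = Rational(-255504986889, 10827400)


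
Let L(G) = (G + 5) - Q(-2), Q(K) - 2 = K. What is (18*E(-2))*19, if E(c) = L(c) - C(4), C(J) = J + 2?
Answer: -1026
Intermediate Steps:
Q(K) = 2 + K
L(G) = 5 + G (L(G) = (G + 5) - (2 - 2) = (5 + G) - 1*0 = (5 + G) + 0 = 5 + G)
C(J) = 2 + J
E(c) = -1 + c (E(c) = (5 + c) - (2 + 4) = (5 + c) - 1*6 = (5 + c) - 6 = -1 + c)
(18*E(-2))*19 = (18*(-1 - 2))*19 = (18*(-3))*19 = -54*19 = -1026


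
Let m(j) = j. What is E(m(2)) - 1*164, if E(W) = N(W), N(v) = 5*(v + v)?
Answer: -144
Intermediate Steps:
N(v) = 10*v (N(v) = 5*(2*v) = 10*v)
E(W) = 10*W
E(m(2)) - 1*164 = 10*2 - 1*164 = 20 - 164 = -144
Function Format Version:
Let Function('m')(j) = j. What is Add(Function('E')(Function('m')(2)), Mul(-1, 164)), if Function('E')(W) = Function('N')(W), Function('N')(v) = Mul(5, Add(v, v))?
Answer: -144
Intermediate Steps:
Function('N')(v) = Mul(10, v) (Function('N')(v) = Mul(5, Mul(2, v)) = Mul(10, v))
Function('E')(W) = Mul(10, W)
Add(Function('E')(Function('m')(2)), Mul(-1, 164)) = Add(Mul(10, 2), Mul(-1, 164)) = Add(20, -164) = -144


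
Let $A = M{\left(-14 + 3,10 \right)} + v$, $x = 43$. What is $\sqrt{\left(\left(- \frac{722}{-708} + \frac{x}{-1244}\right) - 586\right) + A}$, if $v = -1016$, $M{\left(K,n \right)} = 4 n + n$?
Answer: $\frac{i \sqrt{18799367672715}}{110094} \approx 39.383 i$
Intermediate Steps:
$M{\left(K,n \right)} = 5 n$
$A = -966$ ($A = 5 \cdot 10 - 1016 = 50 - 1016 = -966$)
$\sqrt{\left(\left(- \frac{722}{-708} + \frac{x}{-1244}\right) - 586\right) + A} = \sqrt{\left(\left(- \frac{722}{-708} + \frac{43}{-1244}\right) - 586\right) - 966} = \sqrt{\left(\left(\left(-722\right) \left(- \frac{1}{708}\right) + 43 \left(- \frac{1}{1244}\right)\right) - 586\right) - 966} = \sqrt{\left(\left(\frac{361}{354} - \frac{43}{1244}\right) - 586\right) - 966} = \sqrt{\left(\frac{216931}{220188} - 586\right) - 966} = \sqrt{- \frac{128813237}{220188} - 966} = \sqrt{- \frac{341514845}{220188}} = \frac{i \sqrt{18799367672715}}{110094}$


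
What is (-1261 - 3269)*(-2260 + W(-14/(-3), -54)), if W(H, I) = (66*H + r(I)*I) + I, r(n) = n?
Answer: -4122300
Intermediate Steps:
W(H, I) = I + I**2 + 66*H (W(H, I) = (66*H + I*I) + I = (66*H + I**2) + I = (I**2 + 66*H) + I = I + I**2 + 66*H)
(-1261 - 3269)*(-2260 + W(-14/(-3), -54)) = (-1261 - 3269)*(-2260 + (-54 + (-54)**2 + 66*(-14/(-3)))) = -4530*(-2260 + (-54 + 2916 + 66*(-14*(-1/3)))) = -4530*(-2260 + (-54 + 2916 + 66*(14/3))) = -4530*(-2260 + (-54 + 2916 + 308)) = -4530*(-2260 + 3170) = -4530*910 = -4122300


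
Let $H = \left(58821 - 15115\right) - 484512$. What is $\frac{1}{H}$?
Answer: $- \frac{1}{440806} \approx -2.2686 \cdot 10^{-6}$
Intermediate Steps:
$H = -440806$ ($H = 43706 - 484512 = -440806$)
$\frac{1}{H} = \frac{1}{-440806} = - \frac{1}{440806}$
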